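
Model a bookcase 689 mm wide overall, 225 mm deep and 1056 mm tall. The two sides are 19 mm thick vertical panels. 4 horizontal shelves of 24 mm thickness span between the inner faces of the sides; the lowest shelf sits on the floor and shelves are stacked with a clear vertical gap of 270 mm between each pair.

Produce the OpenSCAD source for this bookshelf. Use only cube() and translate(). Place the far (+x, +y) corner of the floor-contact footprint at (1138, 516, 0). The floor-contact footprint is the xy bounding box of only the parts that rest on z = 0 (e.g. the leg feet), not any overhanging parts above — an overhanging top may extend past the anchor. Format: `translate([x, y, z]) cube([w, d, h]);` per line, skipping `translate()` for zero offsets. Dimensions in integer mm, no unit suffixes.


translate([449, 291, 0]) cube([19, 225, 1056]);
translate([1119, 291, 0]) cube([19, 225, 1056]);
translate([468, 291, 0]) cube([651, 225, 24]);
translate([468, 291, 294]) cube([651, 225, 24]);
translate([468, 291, 588]) cube([651, 225, 24]);
translate([468, 291, 882]) cube([651, 225, 24]);


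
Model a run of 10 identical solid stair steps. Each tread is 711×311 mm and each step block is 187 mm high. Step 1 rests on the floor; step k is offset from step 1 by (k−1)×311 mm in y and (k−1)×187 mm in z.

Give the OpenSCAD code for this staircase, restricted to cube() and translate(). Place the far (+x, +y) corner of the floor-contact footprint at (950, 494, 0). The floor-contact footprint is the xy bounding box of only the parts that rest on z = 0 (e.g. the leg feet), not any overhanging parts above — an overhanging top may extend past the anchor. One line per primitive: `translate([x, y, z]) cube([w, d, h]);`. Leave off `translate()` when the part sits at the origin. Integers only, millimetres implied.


translate([239, 183, 0]) cube([711, 311, 187]);
translate([239, 494, 187]) cube([711, 311, 187]);
translate([239, 805, 374]) cube([711, 311, 187]);
translate([239, 1116, 561]) cube([711, 311, 187]);
translate([239, 1427, 748]) cube([711, 311, 187]);
translate([239, 1738, 935]) cube([711, 311, 187]);
translate([239, 2049, 1122]) cube([711, 311, 187]);
translate([239, 2360, 1309]) cube([711, 311, 187]);
translate([239, 2671, 1496]) cube([711, 311, 187]);
translate([239, 2982, 1683]) cube([711, 311, 187]);


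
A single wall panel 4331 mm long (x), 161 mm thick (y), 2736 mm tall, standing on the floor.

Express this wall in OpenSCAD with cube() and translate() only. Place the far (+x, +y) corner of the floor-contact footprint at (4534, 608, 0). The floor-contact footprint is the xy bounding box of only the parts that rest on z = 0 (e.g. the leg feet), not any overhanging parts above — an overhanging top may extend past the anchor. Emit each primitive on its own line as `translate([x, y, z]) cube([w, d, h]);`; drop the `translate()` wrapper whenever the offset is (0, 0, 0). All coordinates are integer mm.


translate([203, 447, 0]) cube([4331, 161, 2736]);


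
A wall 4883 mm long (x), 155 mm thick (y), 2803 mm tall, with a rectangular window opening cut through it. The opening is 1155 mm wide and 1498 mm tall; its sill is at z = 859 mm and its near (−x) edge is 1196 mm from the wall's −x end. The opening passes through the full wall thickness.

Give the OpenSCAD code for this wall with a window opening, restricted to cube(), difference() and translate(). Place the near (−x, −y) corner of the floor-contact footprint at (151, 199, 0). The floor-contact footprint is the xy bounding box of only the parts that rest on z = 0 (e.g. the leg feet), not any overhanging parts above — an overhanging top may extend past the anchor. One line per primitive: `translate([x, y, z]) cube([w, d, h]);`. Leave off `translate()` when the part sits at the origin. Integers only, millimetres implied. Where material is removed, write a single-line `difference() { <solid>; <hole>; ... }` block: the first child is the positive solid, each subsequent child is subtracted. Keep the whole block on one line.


difference() { translate([151, 199, 0]) cube([4883, 155, 2803]); translate([1347, 199, 859]) cube([1155, 155, 1498]); }


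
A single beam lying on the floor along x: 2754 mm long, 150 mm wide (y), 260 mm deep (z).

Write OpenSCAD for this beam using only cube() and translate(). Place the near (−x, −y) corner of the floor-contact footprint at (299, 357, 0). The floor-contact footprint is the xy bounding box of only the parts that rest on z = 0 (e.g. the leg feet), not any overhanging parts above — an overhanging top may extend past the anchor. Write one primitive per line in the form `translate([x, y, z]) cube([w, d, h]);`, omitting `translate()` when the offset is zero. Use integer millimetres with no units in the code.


translate([299, 357, 0]) cube([2754, 150, 260]);


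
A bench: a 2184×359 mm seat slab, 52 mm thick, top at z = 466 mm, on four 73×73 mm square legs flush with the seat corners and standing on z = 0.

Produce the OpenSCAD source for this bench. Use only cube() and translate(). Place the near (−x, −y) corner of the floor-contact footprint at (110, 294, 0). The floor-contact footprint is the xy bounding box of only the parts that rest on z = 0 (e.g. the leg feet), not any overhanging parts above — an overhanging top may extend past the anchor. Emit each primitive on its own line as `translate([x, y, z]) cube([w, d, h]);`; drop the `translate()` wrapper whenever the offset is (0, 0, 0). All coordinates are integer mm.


translate([110, 294, 414]) cube([2184, 359, 52]);
translate([110, 294, 0]) cube([73, 73, 414]);
translate([110, 580, 0]) cube([73, 73, 414]);
translate([2221, 294, 0]) cube([73, 73, 414]);
translate([2221, 580, 0]) cube([73, 73, 414]);


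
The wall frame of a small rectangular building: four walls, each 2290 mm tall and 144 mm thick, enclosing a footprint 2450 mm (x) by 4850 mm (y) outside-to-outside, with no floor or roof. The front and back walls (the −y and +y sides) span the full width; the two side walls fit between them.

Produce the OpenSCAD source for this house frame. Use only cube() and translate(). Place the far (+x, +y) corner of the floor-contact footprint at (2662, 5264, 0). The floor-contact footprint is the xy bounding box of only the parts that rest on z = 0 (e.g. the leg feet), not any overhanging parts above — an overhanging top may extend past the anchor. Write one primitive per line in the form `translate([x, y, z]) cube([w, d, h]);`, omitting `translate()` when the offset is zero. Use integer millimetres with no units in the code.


translate([212, 414, 0]) cube([2450, 144, 2290]);
translate([212, 5120, 0]) cube([2450, 144, 2290]);
translate([212, 558, 0]) cube([144, 4562, 2290]);
translate([2518, 558, 0]) cube([144, 4562, 2290]);


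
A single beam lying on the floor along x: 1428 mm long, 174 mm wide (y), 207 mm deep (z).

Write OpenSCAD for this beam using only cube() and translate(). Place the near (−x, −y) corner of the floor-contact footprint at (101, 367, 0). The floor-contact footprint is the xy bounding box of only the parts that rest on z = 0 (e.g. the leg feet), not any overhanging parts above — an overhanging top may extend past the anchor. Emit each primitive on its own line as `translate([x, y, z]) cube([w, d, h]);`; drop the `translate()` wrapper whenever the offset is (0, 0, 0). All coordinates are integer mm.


translate([101, 367, 0]) cube([1428, 174, 207]);


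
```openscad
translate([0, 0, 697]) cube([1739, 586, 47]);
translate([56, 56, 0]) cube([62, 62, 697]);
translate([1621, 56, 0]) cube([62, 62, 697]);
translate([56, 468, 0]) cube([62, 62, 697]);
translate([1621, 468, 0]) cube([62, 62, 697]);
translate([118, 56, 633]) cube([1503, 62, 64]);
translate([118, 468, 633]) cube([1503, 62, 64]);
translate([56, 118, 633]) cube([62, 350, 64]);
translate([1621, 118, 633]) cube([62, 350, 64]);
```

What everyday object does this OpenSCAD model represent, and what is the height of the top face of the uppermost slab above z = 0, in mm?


A table. The table height is 744 mm.

A 1739×586×47 slab sits at z = 697 on four 62 mm square posts — a table. The top surface is at 697 + 47 = 744 mm.


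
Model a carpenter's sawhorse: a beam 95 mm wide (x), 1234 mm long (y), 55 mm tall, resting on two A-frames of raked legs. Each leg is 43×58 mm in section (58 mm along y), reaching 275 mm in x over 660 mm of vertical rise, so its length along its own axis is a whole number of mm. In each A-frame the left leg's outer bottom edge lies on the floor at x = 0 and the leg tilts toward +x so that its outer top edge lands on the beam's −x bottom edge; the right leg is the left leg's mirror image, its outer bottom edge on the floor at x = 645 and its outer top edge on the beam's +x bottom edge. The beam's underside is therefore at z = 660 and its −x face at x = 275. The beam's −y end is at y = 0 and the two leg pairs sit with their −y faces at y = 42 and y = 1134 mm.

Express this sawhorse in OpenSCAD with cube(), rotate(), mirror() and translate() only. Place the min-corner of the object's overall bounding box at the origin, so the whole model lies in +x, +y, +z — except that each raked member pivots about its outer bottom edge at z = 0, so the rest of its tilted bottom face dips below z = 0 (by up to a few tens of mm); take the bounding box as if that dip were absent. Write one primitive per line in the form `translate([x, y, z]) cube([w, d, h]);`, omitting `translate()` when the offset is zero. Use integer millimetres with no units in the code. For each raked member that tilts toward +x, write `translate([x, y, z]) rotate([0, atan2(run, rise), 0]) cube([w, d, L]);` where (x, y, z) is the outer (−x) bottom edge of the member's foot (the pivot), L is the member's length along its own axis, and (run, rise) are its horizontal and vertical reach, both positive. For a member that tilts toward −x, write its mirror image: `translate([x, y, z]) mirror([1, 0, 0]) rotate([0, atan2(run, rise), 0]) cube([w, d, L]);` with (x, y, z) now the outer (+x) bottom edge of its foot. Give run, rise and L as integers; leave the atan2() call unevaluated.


// leg length = √(275² + 660²) = 715
// right-leg outer foot x = 2·275 + 95 = 645
// beam min-corner = (275, 0, 660)
translate([275, 0, 660]) cube([95, 1234, 55]);
translate([0, 42, 0]) rotate([0, atan2(275, 660), 0]) cube([43, 58, 715]);
translate([645, 42, 0]) mirror([1, 0, 0]) rotate([0, atan2(275, 660), 0]) cube([43, 58, 715]);
translate([0, 1134, 0]) rotate([0, atan2(275, 660), 0]) cube([43, 58, 715]);
translate([645, 1134, 0]) mirror([1, 0, 0]) rotate([0, atan2(275, 660), 0]) cube([43, 58, 715]);


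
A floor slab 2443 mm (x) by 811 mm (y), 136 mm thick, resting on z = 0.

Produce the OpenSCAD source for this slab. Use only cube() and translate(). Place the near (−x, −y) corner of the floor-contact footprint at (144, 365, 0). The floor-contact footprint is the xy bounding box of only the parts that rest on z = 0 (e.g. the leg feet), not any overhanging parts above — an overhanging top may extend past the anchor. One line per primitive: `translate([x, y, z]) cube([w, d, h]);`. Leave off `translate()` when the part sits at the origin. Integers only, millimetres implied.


translate([144, 365, 0]) cube([2443, 811, 136]);


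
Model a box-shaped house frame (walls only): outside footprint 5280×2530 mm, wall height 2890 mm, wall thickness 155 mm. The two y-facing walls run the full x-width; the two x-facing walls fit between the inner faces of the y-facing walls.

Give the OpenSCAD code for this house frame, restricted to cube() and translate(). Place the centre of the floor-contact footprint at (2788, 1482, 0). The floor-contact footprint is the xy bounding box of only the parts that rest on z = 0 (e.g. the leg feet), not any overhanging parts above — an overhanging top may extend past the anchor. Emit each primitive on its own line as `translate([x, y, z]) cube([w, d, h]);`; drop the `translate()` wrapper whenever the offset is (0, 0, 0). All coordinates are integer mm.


translate([148, 217, 0]) cube([5280, 155, 2890]);
translate([148, 2592, 0]) cube([5280, 155, 2890]);
translate([148, 372, 0]) cube([155, 2220, 2890]);
translate([5273, 372, 0]) cube([155, 2220, 2890]);


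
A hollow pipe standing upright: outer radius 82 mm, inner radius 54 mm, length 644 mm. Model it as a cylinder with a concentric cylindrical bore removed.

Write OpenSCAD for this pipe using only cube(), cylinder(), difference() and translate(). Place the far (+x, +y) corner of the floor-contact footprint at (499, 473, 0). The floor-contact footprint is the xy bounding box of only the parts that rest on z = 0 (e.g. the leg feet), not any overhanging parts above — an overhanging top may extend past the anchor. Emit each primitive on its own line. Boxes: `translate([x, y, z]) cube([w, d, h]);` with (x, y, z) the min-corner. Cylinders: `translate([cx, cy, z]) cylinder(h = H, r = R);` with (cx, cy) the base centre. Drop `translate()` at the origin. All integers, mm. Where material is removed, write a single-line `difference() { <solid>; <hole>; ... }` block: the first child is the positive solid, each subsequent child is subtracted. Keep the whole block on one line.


difference() { translate([417, 391, 0]) cylinder(h = 644, r = 82); translate([417, 391, 0]) cylinder(h = 644, r = 54); }


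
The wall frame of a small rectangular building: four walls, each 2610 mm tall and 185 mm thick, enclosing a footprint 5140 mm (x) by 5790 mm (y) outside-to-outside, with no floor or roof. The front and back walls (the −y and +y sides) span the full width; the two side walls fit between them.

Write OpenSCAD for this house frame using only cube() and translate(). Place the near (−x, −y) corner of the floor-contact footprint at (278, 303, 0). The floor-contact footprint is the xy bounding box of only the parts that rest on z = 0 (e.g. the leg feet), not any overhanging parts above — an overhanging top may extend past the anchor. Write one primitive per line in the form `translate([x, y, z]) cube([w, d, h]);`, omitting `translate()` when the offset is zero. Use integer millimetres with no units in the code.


translate([278, 303, 0]) cube([5140, 185, 2610]);
translate([278, 5908, 0]) cube([5140, 185, 2610]);
translate([278, 488, 0]) cube([185, 5420, 2610]);
translate([5233, 488, 0]) cube([185, 5420, 2610]);


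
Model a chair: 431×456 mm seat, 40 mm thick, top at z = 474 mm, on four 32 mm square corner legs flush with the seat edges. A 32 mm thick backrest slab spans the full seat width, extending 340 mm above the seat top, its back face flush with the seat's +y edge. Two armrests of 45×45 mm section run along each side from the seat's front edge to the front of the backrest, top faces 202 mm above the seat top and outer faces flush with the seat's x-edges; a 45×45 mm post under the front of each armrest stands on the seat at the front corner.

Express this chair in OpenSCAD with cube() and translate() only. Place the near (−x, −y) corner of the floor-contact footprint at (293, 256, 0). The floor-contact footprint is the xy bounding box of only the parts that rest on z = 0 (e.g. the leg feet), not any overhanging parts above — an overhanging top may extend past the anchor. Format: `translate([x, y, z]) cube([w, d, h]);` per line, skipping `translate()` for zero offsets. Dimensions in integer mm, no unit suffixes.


translate([293, 256, 434]) cube([431, 456, 40]);
translate([293, 256, 0]) cube([32, 32, 434]);
translate([692, 256, 0]) cube([32, 32, 434]);
translate([293, 680, 0]) cube([32, 32, 434]);
translate([692, 680, 0]) cube([32, 32, 434]);
translate([293, 680, 474]) cube([431, 32, 340]);
translate([293, 256, 631]) cube([45, 424, 45]);
translate([679, 256, 631]) cube([45, 424, 45]);
translate([293, 256, 474]) cube([45, 45, 157]);
translate([679, 256, 474]) cube([45, 45, 157]);


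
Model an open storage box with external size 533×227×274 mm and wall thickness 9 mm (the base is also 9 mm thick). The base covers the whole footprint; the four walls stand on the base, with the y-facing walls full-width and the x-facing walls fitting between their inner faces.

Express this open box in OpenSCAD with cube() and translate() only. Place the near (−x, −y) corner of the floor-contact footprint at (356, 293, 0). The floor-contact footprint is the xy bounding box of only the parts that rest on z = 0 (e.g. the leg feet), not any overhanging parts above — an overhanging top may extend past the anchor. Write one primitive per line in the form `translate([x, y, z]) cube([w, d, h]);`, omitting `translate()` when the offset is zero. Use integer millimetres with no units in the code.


translate([356, 293, 0]) cube([533, 227, 9]);
translate([356, 293, 9]) cube([533, 9, 265]);
translate([356, 511, 9]) cube([533, 9, 265]);
translate([356, 302, 9]) cube([9, 209, 265]);
translate([880, 302, 9]) cube([9, 209, 265]);


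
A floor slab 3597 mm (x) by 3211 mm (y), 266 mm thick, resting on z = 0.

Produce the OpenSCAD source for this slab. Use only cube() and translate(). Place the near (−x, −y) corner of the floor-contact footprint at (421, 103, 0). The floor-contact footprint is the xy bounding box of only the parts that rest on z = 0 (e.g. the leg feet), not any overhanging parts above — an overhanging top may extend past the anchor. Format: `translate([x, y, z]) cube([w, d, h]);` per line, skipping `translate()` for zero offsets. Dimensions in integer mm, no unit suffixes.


translate([421, 103, 0]) cube([3597, 3211, 266]);


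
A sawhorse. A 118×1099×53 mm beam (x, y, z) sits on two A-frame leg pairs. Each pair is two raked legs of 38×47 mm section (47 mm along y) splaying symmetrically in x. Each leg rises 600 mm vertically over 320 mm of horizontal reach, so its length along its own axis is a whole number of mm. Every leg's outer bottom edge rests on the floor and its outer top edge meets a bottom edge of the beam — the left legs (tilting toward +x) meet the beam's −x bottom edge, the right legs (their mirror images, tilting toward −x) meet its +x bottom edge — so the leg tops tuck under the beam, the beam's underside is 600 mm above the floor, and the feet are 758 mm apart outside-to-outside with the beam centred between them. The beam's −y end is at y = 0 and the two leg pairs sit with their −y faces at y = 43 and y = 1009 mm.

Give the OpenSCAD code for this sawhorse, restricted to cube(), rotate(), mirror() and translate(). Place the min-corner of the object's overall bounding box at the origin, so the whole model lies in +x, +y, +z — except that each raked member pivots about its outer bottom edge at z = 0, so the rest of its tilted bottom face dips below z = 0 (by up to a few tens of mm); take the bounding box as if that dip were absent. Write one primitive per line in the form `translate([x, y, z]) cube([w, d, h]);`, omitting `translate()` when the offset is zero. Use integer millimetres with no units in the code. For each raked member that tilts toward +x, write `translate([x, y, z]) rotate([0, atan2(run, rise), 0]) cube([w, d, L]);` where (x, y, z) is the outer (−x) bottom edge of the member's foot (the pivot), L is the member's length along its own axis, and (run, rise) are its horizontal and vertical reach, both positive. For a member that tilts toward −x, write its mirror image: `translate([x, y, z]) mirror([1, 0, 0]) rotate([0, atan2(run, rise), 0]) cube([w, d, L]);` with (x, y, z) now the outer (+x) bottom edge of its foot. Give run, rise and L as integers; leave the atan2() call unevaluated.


// leg length = √(320² + 600²) = 680
// right-leg outer foot x = 2·320 + 118 = 758
// beam min-corner = (320, 0, 600)
translate([320, 0, 600]) cube([118, 1099, 53]);
translate([0, 43, 0]) rotate([0, atan2(320, 600), 0]) cube([38, 47, 680]);
translate([758, 43, 0]) mirror([1, 0, 0]) rotate([0, atan2(320, 600), 0]) cube([38, 47, 680]);
translate([0, 1009, 0]) rotate([0, atan2(320, 600), 0]) cube([38, 47, 680]);
translate([758, 1009, 0]) mirror([1, 0, 0]) rotate([0, atan2(320, 600), 0]) cube([38, 47, 680]);


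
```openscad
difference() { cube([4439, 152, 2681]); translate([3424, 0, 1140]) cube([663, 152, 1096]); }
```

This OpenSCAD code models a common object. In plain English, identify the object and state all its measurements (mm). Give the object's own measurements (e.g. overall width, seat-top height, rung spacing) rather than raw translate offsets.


A wall 4439 mm long (x), 152 mm thick (y), 2681 mm tall, with a rectangular window opening cut through it. The opening is 663 mm wide and 1096 mm tall; its sill is at z = 1140 mm and its near (−x) edge is 3424 mm from the wall's −x end. The opening passes through the full wall thickness.


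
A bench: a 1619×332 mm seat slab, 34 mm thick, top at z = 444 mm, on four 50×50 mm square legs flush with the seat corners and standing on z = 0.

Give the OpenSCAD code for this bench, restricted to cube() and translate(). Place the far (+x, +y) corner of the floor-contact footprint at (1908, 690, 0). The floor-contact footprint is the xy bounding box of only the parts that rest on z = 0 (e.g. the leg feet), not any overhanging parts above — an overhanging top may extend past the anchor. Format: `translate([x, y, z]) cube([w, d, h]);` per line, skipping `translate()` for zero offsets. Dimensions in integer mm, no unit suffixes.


// leg_h = 444 − 34 = 410
translate([289, 358, 410]) cube([1619, 332, 34]);
translate([289, 358, 0]) cube([50, 50, 410]);
translate([289, 640, 0]) cube([50, 50, 410]);
translate([1858, 358, 0]) cube([50, 50, 410]);
translate([1858, 640, 0]) cube([50, 50, 410]);


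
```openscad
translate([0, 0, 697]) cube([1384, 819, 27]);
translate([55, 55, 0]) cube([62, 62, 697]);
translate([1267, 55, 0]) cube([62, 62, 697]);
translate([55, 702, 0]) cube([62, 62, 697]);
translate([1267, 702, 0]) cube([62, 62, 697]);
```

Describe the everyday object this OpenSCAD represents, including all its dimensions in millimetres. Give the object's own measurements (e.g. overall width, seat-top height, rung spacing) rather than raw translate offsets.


A table: top 1384 mm (x) × 819 mm (y), 27 mm thick, upper face at z = 724 mm, on four 62×62 mm square legs, each inset 55 mm from the nearest pair of top edges from z = 0 to the bottom of the top.


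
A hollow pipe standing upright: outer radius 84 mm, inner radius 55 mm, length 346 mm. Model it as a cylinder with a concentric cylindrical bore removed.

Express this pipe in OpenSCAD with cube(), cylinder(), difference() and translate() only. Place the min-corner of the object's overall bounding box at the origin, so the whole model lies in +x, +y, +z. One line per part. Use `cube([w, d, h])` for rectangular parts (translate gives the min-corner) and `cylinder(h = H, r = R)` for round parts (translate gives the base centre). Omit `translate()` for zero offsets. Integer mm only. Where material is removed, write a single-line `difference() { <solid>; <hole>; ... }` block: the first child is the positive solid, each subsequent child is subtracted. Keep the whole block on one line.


difference() { translate([84, 84, 0]) cylinder(h = 346, r = 84); translate([84, 84, 0]) cylinder(h = 346, r = 55); }


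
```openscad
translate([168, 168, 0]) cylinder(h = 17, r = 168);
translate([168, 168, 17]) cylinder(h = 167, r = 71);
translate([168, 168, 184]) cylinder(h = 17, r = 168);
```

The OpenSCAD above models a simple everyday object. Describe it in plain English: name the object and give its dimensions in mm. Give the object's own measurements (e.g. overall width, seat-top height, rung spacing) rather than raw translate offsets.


A spool: two coaxial disc flanges of radius 168 mm and thickness 17 mm, joined by a core cylinder of radius 71 mm and height 167 mm. The lower flange rests on z = 0 and the three cylinders share a vertical axis.


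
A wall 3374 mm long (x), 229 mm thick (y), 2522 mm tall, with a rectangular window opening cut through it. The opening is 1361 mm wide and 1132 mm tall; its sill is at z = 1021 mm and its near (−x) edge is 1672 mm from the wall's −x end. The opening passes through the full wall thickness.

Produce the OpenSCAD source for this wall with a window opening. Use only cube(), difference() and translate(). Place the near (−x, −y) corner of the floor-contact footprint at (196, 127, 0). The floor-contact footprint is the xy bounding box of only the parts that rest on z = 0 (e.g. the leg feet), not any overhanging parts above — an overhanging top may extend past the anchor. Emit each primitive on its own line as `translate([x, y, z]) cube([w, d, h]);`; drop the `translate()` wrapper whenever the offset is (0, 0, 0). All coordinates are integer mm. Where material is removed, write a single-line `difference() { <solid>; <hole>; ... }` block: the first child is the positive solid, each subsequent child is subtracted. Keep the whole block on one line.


difference() { translate([196, 127, 0]) cube([3374, 229, 2522]); translate([1868, 127, 1021]) cube([1361, 229, 1132]); }


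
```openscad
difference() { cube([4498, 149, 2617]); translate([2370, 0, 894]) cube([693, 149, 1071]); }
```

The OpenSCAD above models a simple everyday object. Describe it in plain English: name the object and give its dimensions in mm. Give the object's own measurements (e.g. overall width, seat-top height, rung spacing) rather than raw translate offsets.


A wall 4498 mm long (x), 149 mm thick (y), 2617 mm tall, with a rectangular window opening cut through it. The opening is 693 mm wide and 1071 mm tall; its sill is at z = 894 mm and its near (−x) edge is 2370 mm from the wall's −x end. The opening passes through the full wall thickness.


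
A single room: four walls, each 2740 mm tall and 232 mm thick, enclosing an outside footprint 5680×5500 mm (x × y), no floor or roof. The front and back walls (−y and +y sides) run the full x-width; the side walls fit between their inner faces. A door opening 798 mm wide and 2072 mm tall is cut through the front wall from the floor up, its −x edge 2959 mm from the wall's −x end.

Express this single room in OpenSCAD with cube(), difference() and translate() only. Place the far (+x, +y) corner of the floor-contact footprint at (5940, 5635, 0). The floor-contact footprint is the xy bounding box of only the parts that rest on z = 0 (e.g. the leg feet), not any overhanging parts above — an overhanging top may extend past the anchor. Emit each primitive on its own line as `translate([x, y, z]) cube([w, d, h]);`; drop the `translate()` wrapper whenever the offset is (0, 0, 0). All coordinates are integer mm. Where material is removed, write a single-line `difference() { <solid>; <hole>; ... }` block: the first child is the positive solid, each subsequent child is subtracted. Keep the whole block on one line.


difference() { translate([260, 135, 0]) cube([5680, 232, 2740]); translate([3219, 135, 0]) cube([798, 232, 2072]); }
translate([260, 5403, 0]) cube([5680, 232, 2740]);
translate([260, 367, 0]) cube([232, 5036, 2740]);
translate([5708, 367, 0]) cube([232, 5036, 2740]);


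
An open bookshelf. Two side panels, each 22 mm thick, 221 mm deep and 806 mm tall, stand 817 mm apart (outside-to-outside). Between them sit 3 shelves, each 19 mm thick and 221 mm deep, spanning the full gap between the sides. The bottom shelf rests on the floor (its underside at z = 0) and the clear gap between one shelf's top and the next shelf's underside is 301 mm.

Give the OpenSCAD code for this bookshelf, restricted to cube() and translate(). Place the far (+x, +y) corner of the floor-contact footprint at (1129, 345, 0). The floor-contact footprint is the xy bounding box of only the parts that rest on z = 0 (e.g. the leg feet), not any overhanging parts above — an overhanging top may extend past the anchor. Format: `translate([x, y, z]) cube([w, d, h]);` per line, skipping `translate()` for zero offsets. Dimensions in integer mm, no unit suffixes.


translate([312, 124, 0]) cube([22, 221, 806]);
translate([1107, 124, 0]) cube([22, 221, 806]);
translate([334, 124, 0]) cube([773, 221, 19]);
translate([334, 124, 320]) cube([773, 221, 19]);
translate([334, 124, 640]) cube([773, 221, 19]);


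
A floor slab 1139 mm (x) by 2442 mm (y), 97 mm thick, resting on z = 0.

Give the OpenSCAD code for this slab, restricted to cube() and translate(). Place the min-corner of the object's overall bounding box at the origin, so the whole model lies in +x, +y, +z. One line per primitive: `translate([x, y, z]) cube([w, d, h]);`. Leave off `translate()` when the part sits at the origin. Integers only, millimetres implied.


cube([1139, 2442, 97]);


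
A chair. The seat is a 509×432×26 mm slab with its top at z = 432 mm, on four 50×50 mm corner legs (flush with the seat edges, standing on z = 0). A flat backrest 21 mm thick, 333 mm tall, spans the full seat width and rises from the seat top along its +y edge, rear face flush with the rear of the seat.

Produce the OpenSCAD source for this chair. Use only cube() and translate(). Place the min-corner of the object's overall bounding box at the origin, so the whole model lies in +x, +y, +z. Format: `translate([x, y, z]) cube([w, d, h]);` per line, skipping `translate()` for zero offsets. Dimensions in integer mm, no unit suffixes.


translate([0, 0, 406]) cube([509, 432, 26]);
cube([50, 50, 406]);
translate([459, 0, 0]) cube([50, 50, 406]);
translate([0, 382, 0]) cube([50, 50, 406]);
translate([459, 382, 0]) cube([50, 50, 406]);
translate([0, 411, 432]) cube([509, 21, 333]);


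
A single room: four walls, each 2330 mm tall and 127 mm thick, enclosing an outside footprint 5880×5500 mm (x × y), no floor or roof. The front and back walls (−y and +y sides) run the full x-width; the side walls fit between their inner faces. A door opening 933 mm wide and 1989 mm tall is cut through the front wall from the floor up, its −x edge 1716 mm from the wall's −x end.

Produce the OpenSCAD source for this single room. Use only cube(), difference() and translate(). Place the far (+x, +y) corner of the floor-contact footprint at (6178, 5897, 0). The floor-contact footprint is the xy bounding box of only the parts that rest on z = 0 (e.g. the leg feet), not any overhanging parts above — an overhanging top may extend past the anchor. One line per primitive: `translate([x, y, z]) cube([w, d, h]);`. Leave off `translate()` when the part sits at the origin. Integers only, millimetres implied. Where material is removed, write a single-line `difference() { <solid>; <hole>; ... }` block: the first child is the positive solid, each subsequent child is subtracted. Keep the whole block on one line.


difference() { translate([298, 397, 0]) cube([5880, 127, 2330]); translate([2014, 397, 0]) cube([933, 127, 1989]); }
translate([298, 5770, 0]) cube([5880, 127, 2330]);
translate([298, 524, 0]) cube([127, 5246, 2330]);
translate([6051, 524, 0]) cube([127, 5246, 2330]);


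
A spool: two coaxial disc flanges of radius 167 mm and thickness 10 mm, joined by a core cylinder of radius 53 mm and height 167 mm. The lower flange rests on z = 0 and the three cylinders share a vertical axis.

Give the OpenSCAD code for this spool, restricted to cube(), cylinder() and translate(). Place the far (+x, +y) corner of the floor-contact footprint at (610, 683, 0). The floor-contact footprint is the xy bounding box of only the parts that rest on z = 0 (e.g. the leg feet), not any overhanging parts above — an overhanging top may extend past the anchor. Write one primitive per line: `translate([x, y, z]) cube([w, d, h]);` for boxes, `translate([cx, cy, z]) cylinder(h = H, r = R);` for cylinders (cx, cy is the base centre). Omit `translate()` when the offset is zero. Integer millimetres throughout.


translate([443, 516, 0]) cylinder(h = 10, r = 167);
translate([443, 516, 10]) cylinder(h = 167, r = 53);
translate([443, 516, 177]) cylinder(h = 10, r = 167);


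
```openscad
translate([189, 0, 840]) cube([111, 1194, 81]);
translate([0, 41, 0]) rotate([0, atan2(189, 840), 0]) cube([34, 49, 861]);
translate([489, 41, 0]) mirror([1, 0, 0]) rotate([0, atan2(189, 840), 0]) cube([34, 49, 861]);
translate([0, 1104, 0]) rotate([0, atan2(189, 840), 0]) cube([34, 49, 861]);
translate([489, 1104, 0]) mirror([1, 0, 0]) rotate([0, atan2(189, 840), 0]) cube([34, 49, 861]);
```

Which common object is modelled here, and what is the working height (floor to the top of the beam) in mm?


A sawhorse. The overall height is 921 mm.

A beam across two mirrored pairs of raked legs — a sawhorse. The beam's underside is at z = 840 (matching the legs' vertical rise in atan2(189, 840)) and the beam is 81 mm tall, so its top is at 840 + 81 = 921 mm. The raked legs top out at the beam's underside, so that is the highest point.


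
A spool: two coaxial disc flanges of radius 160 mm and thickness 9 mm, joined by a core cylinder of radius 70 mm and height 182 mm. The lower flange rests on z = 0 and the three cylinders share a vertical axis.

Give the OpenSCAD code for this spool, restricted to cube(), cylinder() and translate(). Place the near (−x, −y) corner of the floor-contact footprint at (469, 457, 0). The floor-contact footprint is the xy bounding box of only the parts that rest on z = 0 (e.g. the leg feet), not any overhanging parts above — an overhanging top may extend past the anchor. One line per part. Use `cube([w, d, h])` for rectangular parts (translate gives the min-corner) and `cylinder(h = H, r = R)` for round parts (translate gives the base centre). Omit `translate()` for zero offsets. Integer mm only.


translate([629, 617, 0]) cylinder(h = 9, r = 160);
translate([629, 617, 9]) cylinder(h = 182, r = 70);
translate([629, 617, 191]) cylinder(h = 9, r = 160);


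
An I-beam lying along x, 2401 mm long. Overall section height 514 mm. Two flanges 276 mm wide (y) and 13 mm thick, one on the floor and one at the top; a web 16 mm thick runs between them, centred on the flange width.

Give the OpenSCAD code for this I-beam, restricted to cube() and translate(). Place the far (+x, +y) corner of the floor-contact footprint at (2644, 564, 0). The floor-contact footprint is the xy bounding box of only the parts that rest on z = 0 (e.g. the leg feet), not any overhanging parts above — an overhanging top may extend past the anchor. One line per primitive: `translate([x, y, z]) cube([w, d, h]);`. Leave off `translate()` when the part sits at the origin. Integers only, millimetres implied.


translate([243, 288, 0]) cube([2401, 276, 13]);
translate([243, 418, 13]) cube([2401, 16, 488]);
translate([243, 288, 501]) cube([2401, 276, 13]);


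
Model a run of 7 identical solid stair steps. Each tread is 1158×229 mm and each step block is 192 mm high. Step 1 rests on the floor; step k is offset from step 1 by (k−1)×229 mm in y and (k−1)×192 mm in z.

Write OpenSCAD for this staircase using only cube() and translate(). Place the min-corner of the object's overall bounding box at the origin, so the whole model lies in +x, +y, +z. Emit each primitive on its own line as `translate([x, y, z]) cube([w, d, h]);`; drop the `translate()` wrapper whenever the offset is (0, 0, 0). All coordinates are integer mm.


cube([1158, 229, 192]);
translate([0, 229, 192]) cube([1158, 229, 192]);
translate([0, 458, 384]) cube([1158, 229, 192]);
translate([0, 687, 576]) cube([1158, 229, 192]);
translate([0, 916, 768]) cube([1158, 229, 192]);
translate([0, 1145, 960]) cube([1158, 229, 192]);
translate([0, 1374, 1152]) cube([1158, 229, 192]);


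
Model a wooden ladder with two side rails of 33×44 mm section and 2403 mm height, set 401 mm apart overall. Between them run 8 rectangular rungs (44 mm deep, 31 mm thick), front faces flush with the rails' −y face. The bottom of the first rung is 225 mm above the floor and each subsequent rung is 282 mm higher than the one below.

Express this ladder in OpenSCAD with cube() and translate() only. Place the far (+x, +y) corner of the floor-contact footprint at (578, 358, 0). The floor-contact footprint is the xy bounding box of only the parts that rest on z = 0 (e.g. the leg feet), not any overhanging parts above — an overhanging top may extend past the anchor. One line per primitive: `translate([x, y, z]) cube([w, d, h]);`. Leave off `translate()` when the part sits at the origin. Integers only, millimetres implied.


// rung span = 401 - 2*33 = 335
// rung[k] z = 225 + k*282
translate([177, 314, 0]) cube([33, 44, 2403]);
translate([545, 314, 0]) cube([33, 44, 2403]);
translate([210, 314, 225]) cube([335, 44, 31]);
translate([210, 314, 507]) cube([335, 44, 31]);
translate([210, 314, 789]) cube([335, 44, 31]);
translate([210, 314, 1071]) cube([335, 44, 31]);
translate([210, 314, 1353]) cube([335, 44, 31]);
translate([210, 314, 1635]) cube([335, 44, 31]);
translate([210, 314, 1917]) cube([335, 44, 31]);
translate([210, 314, 2199]) cube([335, 44, 31]);


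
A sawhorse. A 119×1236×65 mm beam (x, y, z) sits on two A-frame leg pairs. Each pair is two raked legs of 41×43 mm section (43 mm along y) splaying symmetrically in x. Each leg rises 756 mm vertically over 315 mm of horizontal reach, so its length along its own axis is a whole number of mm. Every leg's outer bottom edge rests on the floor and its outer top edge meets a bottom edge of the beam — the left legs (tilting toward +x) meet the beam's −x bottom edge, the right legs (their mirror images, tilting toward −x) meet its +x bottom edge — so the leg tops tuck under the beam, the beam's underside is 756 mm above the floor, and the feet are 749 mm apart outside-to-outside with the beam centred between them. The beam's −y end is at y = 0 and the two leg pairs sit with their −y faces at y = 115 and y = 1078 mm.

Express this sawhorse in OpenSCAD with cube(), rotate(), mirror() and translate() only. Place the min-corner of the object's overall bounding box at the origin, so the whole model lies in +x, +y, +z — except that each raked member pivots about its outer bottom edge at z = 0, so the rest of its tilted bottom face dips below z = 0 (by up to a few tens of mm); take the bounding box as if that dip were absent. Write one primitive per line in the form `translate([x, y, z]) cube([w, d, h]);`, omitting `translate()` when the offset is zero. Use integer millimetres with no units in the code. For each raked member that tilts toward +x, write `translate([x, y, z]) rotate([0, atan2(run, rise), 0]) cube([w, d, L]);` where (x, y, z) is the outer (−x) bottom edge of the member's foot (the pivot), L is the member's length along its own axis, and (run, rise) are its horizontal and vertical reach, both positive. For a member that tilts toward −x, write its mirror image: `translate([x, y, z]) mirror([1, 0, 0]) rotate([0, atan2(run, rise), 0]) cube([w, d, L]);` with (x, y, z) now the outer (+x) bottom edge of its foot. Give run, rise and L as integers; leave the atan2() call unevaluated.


translate([315, 0, 756]) cube([119, 1236, 65]);
translate([0, 115, 0]) rotate([0, atan2(315, 756), 0]) cube([41, 43, 819]);
translate([749, 115, 0]) mirror([1, 0, 0]) rotate([0, atan2(315, 756), 0]) cube([41, 43, 819]);
translate([0, 1078, 0]) rotate([0, atan2(315, 756), 0]) cube([41, 43, 819]);
translate([749, 1078, 0]) mirror([1, 0, 0]) rotate([0, atan2(315, 756), 0]) cube([41, 43, 819]);


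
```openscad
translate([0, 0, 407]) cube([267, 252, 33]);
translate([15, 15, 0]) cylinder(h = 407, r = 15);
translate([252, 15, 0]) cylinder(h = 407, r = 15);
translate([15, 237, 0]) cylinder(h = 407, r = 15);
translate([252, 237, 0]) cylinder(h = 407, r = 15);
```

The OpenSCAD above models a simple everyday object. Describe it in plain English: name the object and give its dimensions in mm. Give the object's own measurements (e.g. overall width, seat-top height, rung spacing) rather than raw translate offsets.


A four-legged stool. The seat is a 267×252×33 mm slab whose top surface is at z = 440 mm; four round legs, each 30 mm in diameter, run from the floor (z = 0) to the underside of the seat, each leg's axis is inset half a diameter from the nearest pair of seat edges (so the leg's bounding box is flush with the corner).


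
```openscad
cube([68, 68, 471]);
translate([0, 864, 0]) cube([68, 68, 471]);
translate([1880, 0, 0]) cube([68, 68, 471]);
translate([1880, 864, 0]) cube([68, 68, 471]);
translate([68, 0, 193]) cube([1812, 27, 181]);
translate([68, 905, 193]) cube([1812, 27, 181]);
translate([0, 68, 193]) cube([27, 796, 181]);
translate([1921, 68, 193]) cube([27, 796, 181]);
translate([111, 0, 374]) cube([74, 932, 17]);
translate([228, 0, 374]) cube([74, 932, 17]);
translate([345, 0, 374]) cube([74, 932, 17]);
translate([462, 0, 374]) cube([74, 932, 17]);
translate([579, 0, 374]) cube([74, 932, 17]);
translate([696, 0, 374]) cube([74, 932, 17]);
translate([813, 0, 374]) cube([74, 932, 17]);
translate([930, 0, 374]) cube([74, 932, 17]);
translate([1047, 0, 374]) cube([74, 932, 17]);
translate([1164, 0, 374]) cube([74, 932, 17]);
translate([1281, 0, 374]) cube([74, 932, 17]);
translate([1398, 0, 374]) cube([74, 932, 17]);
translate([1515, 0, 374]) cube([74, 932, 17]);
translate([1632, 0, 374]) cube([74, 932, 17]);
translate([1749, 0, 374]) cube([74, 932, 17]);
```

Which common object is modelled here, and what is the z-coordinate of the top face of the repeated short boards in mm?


A bed frame. The slat-top height is 391 mm.

Four posts, four rails, and a row of slats — a bed frame. Slats sit on the rails at z = 193 + 181 = 374; with slat thickness 17, the top is 391 mm.
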